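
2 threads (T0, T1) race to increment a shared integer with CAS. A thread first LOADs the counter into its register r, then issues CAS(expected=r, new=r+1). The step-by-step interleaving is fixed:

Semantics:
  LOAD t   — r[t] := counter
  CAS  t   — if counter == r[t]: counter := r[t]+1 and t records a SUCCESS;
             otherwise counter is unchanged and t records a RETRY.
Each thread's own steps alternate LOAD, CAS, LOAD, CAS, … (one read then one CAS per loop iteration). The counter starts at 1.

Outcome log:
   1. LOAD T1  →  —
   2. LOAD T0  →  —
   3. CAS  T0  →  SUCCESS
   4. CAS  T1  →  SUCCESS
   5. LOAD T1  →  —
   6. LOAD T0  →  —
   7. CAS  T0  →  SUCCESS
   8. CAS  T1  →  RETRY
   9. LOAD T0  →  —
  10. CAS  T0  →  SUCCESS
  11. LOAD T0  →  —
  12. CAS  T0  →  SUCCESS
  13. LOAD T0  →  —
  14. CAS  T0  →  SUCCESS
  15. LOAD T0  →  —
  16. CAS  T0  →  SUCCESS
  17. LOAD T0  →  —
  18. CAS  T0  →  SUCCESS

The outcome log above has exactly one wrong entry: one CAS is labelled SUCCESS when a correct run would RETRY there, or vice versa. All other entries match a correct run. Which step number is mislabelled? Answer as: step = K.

Reference trace:
   1) LOAD T1:  M=1  r_T1=1
   2) LOAD T0:  M=1  r_T0=1
   3) CAS  T0:  M=2  r_T0=1 ✓
   4) CAS  T1:  M=2  r_T1=1 ✗
   5) LOAD T1:  M=2  r_T1=2
   6) LOAD T0:  M=2  r_T0=2
   7) CAS  T0:  M=3  r_T0=2 ✓
   8) CAS  T1:  M=3  r_T1=2 ✗
   9) LOAD T0:  M=3  r_T0=3
  10) CAS  T0:  M=4  r_T0=3 ✓
  11) LOAD T0:  M=4  r_T0=4
  12) CAS  T0:  M=5  r_T0=4 ✓
  13) LOAD T0:  M=5  r_T0=5
  14) CAS  T0:  M=6  r_T0=5 ✓
  15) LOAD T0:  M=6  r_T0=6
  16) CAS  T0:  M=7  r_T0=6 ✓
  17) LOAD T0:  M=7  r_T0=7
  18) CAS  T0:  M=8  r_T0=7 ✓
Flip is step 4.

step = 4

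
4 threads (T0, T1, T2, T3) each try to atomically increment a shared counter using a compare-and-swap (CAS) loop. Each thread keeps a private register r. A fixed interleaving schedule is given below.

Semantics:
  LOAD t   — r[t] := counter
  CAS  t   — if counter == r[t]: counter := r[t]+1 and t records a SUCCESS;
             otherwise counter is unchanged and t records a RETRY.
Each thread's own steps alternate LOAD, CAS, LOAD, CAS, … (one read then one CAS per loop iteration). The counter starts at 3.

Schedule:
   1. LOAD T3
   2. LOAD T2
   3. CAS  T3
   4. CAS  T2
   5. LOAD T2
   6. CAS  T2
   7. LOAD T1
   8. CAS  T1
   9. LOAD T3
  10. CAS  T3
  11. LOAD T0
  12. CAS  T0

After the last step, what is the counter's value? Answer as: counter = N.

counter = 8

T3 LOAD — after: cnt=3, r=3 — load
T2 LOAD — after: cnt=3, r=3 — load
T3 CAS — after: cnt=4, r=3 — ok
T2 CAS — after: cnt=4, r=3 — retry
T2 LOAD — after: cnt=4, r=4 — load
T2 CAS — after: cnt=5, r=4 — ok
T1 LOAD — after: cnt=5, r=5 — load
T1 CAS — after: cnt=6, r=5 — ok
T3 LOAD — after: cnt=6, r=6 — load
T3 CAS — after: cnt=7, r=6 — ok
T0 LOAD — after: cnt=7, r=7 — load
T0 CAS — after: cnt=8, r=7 — ok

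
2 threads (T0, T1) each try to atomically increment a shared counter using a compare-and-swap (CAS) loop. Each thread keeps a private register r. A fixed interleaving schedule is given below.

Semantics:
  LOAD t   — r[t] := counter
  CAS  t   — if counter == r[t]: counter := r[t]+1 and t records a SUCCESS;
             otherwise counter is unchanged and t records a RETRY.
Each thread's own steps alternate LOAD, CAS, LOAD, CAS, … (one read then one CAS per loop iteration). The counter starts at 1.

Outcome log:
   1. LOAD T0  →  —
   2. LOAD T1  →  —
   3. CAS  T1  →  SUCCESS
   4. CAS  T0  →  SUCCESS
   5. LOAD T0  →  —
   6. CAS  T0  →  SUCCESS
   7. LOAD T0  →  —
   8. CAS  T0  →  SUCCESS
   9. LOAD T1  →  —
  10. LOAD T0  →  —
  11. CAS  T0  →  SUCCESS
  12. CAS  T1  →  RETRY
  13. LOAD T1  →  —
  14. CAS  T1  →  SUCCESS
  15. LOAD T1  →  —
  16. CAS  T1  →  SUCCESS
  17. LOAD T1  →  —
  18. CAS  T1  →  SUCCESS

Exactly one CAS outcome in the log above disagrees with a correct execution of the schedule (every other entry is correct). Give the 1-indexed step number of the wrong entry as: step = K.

step = 4

Correct run:
step 1: T0 LOAD ⇒ load; ctr=1 reg=1
step 2: T1 LOAD ⇒ load; ctr=1 reg=1
step 3: T1 CAS ⇒ ok; ctr=2 reg=1
step 4: T0 CAS ⇒ retry; ctr=2 reg=1
step 5: T0 LOAD ⇒ load; ctr=2 reg=2
step 6: T0 CAS ⇒ ok; ctr=3 reg=2
step 7: T0 LOAD ⇒ load; ctr=3 reg=3
step 8: T0 CAS ⇒ ok; ctr=4 reg=3
step 9: T1 LOAD ⇒ load; ctr=4 reg=4
step 10: T0 LOAD ⇒ load; ctr=4 reg=4
step 11: T0 CAS ⇒ ok; ctr=5 reg=4
step 12: T1 CAS ⇒ retry; ctr=5 reg=4
step 13: T1 LOAD ⇒ load; ctr=5 reg=5
step 14: T1 CAS ⇒ ok; ctr=6 reg=5
step 15: T1 LOAD ⇒ load; ctr=6 reg=6
step 16: T1 CAS ⇒ ok; ctr=7 reg=6
step 17: T1 LOAD ⇒ load; ctr=7 reg=7
step 18: T1 CAS ⇒ ok; ctr=8 reg=7
Flip is step 4.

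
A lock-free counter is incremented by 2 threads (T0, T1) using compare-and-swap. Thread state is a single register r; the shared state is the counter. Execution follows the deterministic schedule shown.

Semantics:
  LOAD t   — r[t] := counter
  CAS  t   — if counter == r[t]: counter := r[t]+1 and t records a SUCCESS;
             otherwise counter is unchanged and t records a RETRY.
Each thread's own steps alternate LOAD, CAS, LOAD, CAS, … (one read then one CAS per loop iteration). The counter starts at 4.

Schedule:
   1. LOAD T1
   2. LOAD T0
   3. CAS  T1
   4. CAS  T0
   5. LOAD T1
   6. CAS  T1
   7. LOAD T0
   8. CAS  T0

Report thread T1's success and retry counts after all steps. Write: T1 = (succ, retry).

step 1: T1 LOAD ⇒ load; ctr=4 reg=4
step 2: T0 LOAD ⇒ load; ctr=4 reg=4
step 3: T1 CAS ⇒ ok; ctr=5 reg=4
step 4: T0 CAS ⇒ retry; ctr=5 reg=4
step 5: T1 LOAD ⇒ load; ctr=5 reg=5
step 6: T1 CAS ⇒ ok; ctr=6 reg=5
step 7: T0 LOAD ⇒ load; ctr=6 reg=6
step 8: T0 CAS ⇒ ok; ctr=7 reg=6

T1 = (2, 0)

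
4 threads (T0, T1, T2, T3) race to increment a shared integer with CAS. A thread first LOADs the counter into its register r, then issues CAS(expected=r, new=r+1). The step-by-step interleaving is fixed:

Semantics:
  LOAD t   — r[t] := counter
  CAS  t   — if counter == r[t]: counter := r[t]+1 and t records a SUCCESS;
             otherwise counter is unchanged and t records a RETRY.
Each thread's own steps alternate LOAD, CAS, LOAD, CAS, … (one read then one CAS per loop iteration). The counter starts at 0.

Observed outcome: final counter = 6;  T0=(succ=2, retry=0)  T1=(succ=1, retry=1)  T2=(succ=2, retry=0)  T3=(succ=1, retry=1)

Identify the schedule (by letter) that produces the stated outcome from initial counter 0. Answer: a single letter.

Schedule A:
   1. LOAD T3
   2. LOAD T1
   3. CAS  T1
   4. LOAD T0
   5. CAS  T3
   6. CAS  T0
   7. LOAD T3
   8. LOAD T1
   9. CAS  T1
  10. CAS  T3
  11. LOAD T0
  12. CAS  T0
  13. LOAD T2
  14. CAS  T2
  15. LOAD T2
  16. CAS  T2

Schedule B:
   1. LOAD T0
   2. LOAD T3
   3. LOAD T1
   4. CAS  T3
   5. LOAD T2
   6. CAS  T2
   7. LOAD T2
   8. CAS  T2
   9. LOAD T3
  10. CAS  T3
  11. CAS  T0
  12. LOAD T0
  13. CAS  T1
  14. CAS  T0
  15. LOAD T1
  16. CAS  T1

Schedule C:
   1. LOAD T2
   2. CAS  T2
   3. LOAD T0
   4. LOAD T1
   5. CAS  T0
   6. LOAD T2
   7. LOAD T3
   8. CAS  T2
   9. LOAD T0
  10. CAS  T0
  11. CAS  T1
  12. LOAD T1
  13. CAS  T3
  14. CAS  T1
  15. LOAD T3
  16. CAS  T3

Simulating candidate C:
#1 T2 reads 0
#2 T2 CAS(0→1) writes; counter now 1
#3 T0 reads 1
#4 T1 reads 1
#5 T0 CAS(1→2) writes; counter now 2
#6 T2 reads 2
#7 T3 reads 2
#8 T2 CAS(2→3) writes; counter now 3
#9 T0 reads 3
#10 T0 CAS(3→4) writes; counter now 4
#11 T1 CAS(1→2) fails; counter now 4
#12 T1 reads 4
#13 T3 CAS(2→3) fails; counter now 4
#14 T1 CAS(4→5) writes; counter now 5
#15 T3 reads 5
#16 T3 CAS(5→6) writes; counter now 6

C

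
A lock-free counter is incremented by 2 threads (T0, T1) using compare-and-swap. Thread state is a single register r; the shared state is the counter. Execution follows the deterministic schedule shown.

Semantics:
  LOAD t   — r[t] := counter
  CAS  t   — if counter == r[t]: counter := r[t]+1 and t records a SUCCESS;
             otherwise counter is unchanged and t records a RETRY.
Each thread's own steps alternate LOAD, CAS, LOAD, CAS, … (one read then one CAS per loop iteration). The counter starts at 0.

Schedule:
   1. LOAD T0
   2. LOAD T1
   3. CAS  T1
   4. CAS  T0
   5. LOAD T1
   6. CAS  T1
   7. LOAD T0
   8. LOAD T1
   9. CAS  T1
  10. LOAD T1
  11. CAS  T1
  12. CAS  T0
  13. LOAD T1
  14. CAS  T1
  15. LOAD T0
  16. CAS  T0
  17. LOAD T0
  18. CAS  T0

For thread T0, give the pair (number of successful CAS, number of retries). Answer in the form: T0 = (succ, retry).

   1) LOAD T0:  M=0  r_T0=0
   2) LOAD T1:  M=0  r_T1=0
   3) CAS  T1:  M=1  r_T1=0 ✓
   4) CAS  T0:  M=1  r_T0=0 ✗
   5) LOAD T1:  M=1  r_T1=1
   6) CAS  T1:  M=2  r_T1=1 ✓
   7) LOAD T0:  M=2  r_T0=2
   8) LOAD T1:  M=2  r_T1=2
   9) CAS  T1:  M=3  r_T1=2 ✓
  10) LOAD T1:  M=3  r_T1=3
  11) CAS  T1:  M=4  r_T1=3 ✓
  12) CAS  T0:  M=4  r_T0=2 ✗
  13) LOAD T1:  M=4  r_T1=4
  14) CAS  T1:  M=5  r_T1=4 ✓
  15) LOAD T0:  M=5  r_T0=5
  16) CAS  T0:  M=6  r_T0=5 ✓
  17) LOAD T0:  M=6  r_T0=6
  18) CAS  T0:  M=7  r_T0=6 ✓

T0 = (2, 2)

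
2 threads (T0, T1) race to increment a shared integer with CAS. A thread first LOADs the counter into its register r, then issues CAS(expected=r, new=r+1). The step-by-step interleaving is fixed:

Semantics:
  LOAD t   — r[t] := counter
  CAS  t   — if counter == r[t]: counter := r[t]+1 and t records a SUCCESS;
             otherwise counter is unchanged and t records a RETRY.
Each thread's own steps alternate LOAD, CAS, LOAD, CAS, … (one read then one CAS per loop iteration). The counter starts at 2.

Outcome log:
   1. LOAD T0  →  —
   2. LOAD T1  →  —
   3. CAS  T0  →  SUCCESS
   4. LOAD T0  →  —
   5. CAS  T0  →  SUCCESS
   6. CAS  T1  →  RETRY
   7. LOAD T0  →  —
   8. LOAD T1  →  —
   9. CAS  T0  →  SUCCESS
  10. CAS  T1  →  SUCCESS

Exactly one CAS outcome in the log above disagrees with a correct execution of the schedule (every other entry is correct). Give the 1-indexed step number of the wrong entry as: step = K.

step = 10

Correct run:
#1 T0 reads 2
#2 T1 reads 2
#3 T0 CAS(2→3) writes; counter now 3
#4 T0 reads 3
#5 T0 CAS(3→4) writes; counter now 4
#6 T1 CAS(2→3) fails; counter now 4
#7 T0 reads 4
#8 T1 reads 4
#9 T0 CAS(4→5) writes; counter now 5
#10 T1 CAS(4→5) fails; counter now 5
Log disagrees first at step 10.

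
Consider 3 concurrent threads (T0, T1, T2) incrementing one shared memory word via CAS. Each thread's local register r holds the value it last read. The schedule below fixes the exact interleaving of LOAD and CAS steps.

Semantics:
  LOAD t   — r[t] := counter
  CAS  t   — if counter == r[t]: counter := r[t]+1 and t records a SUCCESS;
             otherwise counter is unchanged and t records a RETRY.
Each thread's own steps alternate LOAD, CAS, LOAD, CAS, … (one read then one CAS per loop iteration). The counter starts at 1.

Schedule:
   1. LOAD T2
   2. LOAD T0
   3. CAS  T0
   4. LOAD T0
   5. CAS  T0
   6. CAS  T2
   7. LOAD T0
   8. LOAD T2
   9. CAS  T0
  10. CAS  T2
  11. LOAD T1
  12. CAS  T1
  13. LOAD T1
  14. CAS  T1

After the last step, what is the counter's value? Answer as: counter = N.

step 1: T2 LOAD ⇒ load; ctr=1 reg=1
step 2: T0 LOAD ⇒ load; ctr=1 reg=1
step 3: T0 CAS ⇒ ok; ctr=2 reg=1
step 4: T0 LOAD ⇒ load; ctr=2 reg=2
step 5: T0 CAS ⇒ ok; ctr=3 reg=2
step 6: T2 CAS ⇒ retry; ctr=3 reg=1
step 7: T0 LOAD ⇒ load; ctr=3 reg=3
step 8: T2 LOAD ⇒ load; ctr=3 reg=3
step 9: T0 CAS ⇒ ok; ctr=4 reg=3
step 10: T2 CAS ⇒ retry; ctr=4 reg=3
step 11: T1 LOAD ⇒ load; ctr=4 reg=4
step 12: T1 CAS ⇒ ok; ctr=5 reg=4
step 13: T1 LOAD ⇒ load; ctr=5 reg=5
step 14: T1 CAS ⇒ ok; ctr=6 reg=5

counter = 6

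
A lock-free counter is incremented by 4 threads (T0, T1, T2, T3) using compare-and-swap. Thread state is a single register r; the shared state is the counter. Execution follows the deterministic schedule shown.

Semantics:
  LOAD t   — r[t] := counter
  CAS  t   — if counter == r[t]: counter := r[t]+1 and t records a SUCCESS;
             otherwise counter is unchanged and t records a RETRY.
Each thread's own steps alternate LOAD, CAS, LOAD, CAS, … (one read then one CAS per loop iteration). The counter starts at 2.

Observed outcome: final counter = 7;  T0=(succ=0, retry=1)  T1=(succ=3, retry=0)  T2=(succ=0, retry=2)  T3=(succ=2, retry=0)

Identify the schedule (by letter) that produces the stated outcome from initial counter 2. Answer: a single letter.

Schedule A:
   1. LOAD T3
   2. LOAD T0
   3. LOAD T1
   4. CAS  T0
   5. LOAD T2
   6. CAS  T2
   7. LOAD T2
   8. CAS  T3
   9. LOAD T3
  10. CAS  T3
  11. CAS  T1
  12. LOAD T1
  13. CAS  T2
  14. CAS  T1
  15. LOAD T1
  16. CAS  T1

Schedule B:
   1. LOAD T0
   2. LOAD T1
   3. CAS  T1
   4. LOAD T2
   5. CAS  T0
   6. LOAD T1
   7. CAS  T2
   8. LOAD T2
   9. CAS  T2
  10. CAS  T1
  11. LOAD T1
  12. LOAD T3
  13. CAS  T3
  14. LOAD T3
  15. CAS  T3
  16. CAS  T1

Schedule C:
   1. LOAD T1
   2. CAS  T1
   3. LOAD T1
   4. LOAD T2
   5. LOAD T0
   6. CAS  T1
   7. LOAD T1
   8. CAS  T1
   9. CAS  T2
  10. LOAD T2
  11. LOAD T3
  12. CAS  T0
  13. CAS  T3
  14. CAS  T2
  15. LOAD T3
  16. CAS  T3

C

Run C:
   1) LOAD T1:  M=2  r_T1=2
   2) CAS  T1:  M=3  r_T1=2 ✓
   3) LOAD T1:  M=3  r_T1=3
   4) LOAD T2:  M=3  r_T2=3
   5) LOAD T0:  M=3  r_T0=3
   6) CAS  T1:  M=4  r_T1=3 ✓
   7) LOAD T1:  M=4  r_T1=4
   8) CAS  T1:  M=5  r_T1=4 ✓
   9) CAS  T2:  M=5  r_T2=3 ✗
  10) LOAD T2:  M=5  r_T2=5
  11) LOAD T3:  M=5  r_T3=5
  12) CAS  T0:  M=5  r_T0=3 ✗
  13) CAS  T3:  M=6  r_T3=5 ✓
  14) CAS  T2:  M=6  r_T2=5 ✗
  15) LOAD T3:  M=6  r_T3=6
  16) CAS  T3:  M=7  r_T3=6 ✓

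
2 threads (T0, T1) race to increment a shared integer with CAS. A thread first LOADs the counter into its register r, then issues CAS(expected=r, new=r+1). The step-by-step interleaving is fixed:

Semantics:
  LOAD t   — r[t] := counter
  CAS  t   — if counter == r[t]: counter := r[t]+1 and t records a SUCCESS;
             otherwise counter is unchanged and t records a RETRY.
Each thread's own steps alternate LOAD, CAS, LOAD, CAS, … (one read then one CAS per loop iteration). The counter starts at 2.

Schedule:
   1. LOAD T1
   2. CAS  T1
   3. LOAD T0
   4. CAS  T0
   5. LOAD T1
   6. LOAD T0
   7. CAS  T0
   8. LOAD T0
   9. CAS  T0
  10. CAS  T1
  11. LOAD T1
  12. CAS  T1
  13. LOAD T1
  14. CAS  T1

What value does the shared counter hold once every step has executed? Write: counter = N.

counter = 8

   1) LOAD T1:  M=2  r_T1=2
   2) CAS  T1:  M=3  r_T1=2 ✓
   3) LOAD T0:  M=3  r_T0=3
   4) CAS  T0:  M=4  r_T0=3 ✓
   5) LOAD T1:  M=4  r_T1=4
   6) LOAD T0:  M=4  r_T0=4
   7) CAS  T0:  M=5  r_T0=4 ✓
   8) LOAD T0:  M=5  r_T0=5
   9) CAS  T0:  M=6  r_T0=5 ✓
  10) CAS  T1:  M=6  r_T1=4 ✗
  11) LOAD T1:  M=6  r_T1=6
  12) CAS  T1:  M=7  r_T1=6 ✓
  13) LOAD T1:  M=7  r_T1=7
  14) CAS  T1:  M=8  r_T1=7 ✓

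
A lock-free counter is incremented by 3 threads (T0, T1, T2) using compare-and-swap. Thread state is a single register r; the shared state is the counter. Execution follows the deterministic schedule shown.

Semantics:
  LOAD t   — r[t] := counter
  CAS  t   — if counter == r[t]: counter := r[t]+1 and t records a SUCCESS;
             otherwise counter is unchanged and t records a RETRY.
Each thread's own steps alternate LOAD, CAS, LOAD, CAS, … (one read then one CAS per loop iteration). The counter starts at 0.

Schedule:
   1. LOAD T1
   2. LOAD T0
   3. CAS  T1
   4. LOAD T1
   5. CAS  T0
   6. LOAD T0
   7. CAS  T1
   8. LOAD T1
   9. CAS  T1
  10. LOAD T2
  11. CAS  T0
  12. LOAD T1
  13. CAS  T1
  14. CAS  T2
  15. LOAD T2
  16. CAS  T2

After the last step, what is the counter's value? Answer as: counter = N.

#1 T1 reads 0
#2 T0 reads 0
#3 T1 CAS(0→1) writes; counter now 1
#4 T1 reads 1
#5 T0 CAS(0→1) fails; counter now 1
#6 T0 reads 1
#7 T1 CAS(1→2) writes; counter now 2
#8 T1 reads 2
#9 T1 CAS(2→3) writes; counter now 3
#10 T2 reads 3
#11 T0 CAS(1→2) fails; counter now 3
#12 T1 reads 3
#13 T1 CAS(3→4) writes; counter now 4
#14 T2 CAS(3→4) fails; counter now 4
#15 T2 reads 4
#16 T2 CAS(4→5) writes; counter now 5

counter = 5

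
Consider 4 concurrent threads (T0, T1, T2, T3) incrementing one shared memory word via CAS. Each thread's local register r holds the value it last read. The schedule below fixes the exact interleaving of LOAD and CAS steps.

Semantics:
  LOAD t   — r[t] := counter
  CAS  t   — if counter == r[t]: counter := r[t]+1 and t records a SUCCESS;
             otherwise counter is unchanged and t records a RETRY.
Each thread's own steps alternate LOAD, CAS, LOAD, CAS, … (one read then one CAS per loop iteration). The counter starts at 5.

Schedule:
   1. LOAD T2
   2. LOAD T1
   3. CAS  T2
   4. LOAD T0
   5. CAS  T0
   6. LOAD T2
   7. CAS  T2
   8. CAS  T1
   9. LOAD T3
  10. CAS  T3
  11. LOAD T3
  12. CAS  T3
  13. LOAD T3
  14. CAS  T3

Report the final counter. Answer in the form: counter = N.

step 1: T2 LOAD ⇒ load; ctr=5 reg=5
step 2: T1 LOAD ⇒ load; ctr=5 reg=5
step 3: T2 CAS ⇒ ok; ctr=6 reg=5
step 4: T0 LOAD ⇒ load; ctr=6 reg=6
step 5: T0 CAS ⇒ ok; ctr=7 reg=6
step 6: T2 LOAD ⇒ load; ctr=7 reg=7
step 7: T2 CAS ⇒ ok; ctr=8 reg=7
step 8: T1 CAS ⇒ retry; ctr=8 reg=5
step 9: T3 LOAD ⇒ load; ctr=8 reg=8
step 10: T3 CAS ⇒ ok; ctr=9 reg=8
step 11: T3 LOAD ⇒ load; ctr=9 reg=9
step 12: T3 CAS ⇒ ok; ctr=10 reg=9
step 13: T3 LOAD ⇒ load; ctr=10 reg=10
step 14: T3 CAS ⇒ ok; ctr=11 reg=10

counter = 11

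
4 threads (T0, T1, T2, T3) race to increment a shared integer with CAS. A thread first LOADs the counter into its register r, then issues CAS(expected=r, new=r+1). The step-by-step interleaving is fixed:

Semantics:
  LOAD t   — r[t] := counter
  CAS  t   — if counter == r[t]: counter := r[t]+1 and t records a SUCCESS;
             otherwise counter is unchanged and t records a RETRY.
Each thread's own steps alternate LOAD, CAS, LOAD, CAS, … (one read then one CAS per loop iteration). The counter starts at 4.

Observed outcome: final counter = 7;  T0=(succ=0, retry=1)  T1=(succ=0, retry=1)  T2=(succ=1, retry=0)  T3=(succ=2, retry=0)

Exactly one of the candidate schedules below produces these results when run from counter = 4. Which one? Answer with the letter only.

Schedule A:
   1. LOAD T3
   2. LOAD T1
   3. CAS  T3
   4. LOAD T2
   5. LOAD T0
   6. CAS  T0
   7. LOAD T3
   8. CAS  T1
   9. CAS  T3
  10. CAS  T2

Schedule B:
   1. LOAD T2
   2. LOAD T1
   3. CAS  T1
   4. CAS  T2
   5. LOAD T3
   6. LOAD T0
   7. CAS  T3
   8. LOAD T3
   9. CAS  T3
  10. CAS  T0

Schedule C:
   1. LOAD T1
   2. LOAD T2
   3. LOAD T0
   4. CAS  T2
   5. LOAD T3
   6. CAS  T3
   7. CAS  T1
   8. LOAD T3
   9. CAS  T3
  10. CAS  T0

Run C:
[1] T1.load  rd  (counter 4, T1.r 4)
[2] T2.load  rd  (counter 4, T2.r 4)
[3] T0.load  rd  (counter 4, T0.r 4)
[4] T2.cas  hit  (counter 5, T2.r 4)
[5] T3.load  rd  (counter 5, T3.r 5)
[6] T3.cas  hit  (counter 6, T3.r 5)
[7] T1.cas  miss  (counter 6, T1.r 4)
[8] T3.load  rd  (counter 6, T3.r 6)
[9] T3.cas  hit  (counter 7, T3.r 6)
[10] T0.cas  miss  (counter 7, T0.r 4)

C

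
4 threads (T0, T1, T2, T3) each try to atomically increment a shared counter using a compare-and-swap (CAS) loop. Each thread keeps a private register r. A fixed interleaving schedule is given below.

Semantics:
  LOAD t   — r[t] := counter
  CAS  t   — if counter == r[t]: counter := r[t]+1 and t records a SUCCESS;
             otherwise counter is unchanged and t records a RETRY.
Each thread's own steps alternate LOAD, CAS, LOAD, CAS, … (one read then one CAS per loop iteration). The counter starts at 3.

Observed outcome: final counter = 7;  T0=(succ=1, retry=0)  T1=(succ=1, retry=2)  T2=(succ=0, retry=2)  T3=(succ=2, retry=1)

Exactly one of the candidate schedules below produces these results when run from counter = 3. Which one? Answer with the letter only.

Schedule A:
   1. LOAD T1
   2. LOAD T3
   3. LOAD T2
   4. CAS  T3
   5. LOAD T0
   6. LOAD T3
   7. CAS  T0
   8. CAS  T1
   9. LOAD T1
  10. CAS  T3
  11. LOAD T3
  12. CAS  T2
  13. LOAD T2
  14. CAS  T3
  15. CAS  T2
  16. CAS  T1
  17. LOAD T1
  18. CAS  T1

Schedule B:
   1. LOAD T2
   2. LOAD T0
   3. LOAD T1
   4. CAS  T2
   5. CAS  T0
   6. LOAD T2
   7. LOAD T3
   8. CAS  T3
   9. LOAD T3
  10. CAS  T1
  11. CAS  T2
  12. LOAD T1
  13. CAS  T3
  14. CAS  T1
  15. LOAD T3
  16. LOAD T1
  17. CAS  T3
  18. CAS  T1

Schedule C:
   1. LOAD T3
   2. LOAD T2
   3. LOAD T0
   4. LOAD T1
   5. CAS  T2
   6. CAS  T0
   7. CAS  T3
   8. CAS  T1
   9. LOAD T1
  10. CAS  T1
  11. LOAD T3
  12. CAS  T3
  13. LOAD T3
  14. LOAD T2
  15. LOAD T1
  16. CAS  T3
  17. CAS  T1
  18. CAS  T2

Run A:
[1] T1.load  rd  (counter 3, T1.r 3)
[2] T3.load  rd  (counter 3, T3.r 3)
[3] T2.load  rd  (counter 3, T2.r 3)
[4] T3.cas  hit  (counter 4, T3.r 3)
[5] T0.load  rd  (counter 4, T0.r 4)
[6] T3.load  rd  (counter 4, T3.r 4)
[7] T0.cas  hit  (counter 5, T0.r 4)
[8] T1.cas  miss  (counter 5, T1.r 3)
[9] T1.load  rd  (counter 5, T1.r 5)
[10] T3.cas  miss  (counter 5, T3.r 4)
[11] T3.load  rd  (counter 5, T3.r 5)
[12] T2.cas  miss  (counter 5, T2.r 3)
[13] T2.load  rd  (counter 5, T2.r 5)
[14] T3.cas  hit  (counter 6, T3.r 5)
[15] T2.cas  miss  (counter 6, T2.r 5)
[16] T1.cas  miss  (counter 6, T1.r 5)
[17] T1.load  rd  (counter 6, T1.r 6)
[18] T1.cas  hit  (counter 7, T1.r 6)

A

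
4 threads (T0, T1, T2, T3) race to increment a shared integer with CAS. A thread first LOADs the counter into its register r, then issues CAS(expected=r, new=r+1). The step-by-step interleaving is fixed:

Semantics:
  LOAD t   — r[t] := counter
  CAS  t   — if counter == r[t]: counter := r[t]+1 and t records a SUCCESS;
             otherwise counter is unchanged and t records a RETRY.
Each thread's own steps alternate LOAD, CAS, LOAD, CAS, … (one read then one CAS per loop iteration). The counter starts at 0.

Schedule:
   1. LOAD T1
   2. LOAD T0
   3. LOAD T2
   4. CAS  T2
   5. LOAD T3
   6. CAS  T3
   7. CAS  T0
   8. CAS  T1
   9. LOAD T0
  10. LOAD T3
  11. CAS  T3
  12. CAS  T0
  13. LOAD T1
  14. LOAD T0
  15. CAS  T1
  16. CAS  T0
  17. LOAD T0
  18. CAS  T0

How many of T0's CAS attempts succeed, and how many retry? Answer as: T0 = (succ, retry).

step 1: T1 LOAD ⇒ load; ctr=0 reg=0
step 2: T0 LOAD ⇒ load; ctr=0 reg=0
step 3: T2 LOAD ⇒ load; ctr=0 reg=0
step 4: T2 CAS ⇒ ok; ctr=1 reg=0
step 5: T3 LOAD ⇒ load; ctr=1 reg=1
step 6: T3 CAS ⇒ ok; ctr=2 reg=1
step 7: T0 CAS ⇒ retry; ctr=2 reg=0
step 8: T1 CAS ⇒ retry; ctr=2 reg=0
step 9: T0 LOAD ⇒ load; ctr=2 reg=2
step 10: T3 LOAD ⇒ load; ctr=2 reg=2
step 11: T3 CAS ⇒ ok; ctr=3 reg=2
step 12: T0 CAS ⇒ retry; ctr=3 reg=2
step 13: T1 LOAD ⇒ load; ctr=3 reg=3
step 14: T0 LOAD ⇒ load; ctr=3 reg=3
step 15: T1 CAS ⇒ ok; ctr=4 reg=3
step 16: T0 CAS ⇒ retry; ctr=4 reg=3
step 17: T0 LOAD ⇒ load; ctr=4 reg=4
step 18: T0 CAS ⇒ ok; ctr=5 reg=4

T0 = (1, 3)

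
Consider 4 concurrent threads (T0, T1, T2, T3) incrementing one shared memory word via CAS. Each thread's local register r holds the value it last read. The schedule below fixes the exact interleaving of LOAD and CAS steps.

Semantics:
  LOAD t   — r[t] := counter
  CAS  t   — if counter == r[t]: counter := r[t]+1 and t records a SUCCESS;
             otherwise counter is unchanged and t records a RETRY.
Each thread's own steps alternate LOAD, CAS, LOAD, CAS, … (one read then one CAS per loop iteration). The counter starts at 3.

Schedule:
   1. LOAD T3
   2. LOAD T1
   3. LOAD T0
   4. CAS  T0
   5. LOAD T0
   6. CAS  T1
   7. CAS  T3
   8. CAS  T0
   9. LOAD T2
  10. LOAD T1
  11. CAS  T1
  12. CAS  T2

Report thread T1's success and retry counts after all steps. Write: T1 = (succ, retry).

T1 = (1, 1)

1. LOAD T3 → mem=3 r[T3]=3 [LOAD]
2. LOAD T1 → mem=3 r[T1]=3 [LOAD]
3. LOAD T0 → mem=3 r[T0]=3 [LOAD]
4. CAS T0 → mem=4 r[T0]=3 [OK]
5. LOAD T0 → mem=4 r[T0]=4 [LOAD]
6. CAS T1 → mem=4 r[T1]=3 [RETRY]
7. CAS T3 → mem=4 r[T3]=3 [RETRY]
8. CAS T0 → mem=5 r[T0]=4 [OK]
9. LOAD T2 → mem=5 r[T2]=5 [LOAD]
10. LOAD T1 → mem=5 r[T1]=5 [LOAD]
11. CAS T1 → mem=6 r[T1]=5 [OK]
12. CAS T2 → mem=6 r[T2]=5 [RETRY]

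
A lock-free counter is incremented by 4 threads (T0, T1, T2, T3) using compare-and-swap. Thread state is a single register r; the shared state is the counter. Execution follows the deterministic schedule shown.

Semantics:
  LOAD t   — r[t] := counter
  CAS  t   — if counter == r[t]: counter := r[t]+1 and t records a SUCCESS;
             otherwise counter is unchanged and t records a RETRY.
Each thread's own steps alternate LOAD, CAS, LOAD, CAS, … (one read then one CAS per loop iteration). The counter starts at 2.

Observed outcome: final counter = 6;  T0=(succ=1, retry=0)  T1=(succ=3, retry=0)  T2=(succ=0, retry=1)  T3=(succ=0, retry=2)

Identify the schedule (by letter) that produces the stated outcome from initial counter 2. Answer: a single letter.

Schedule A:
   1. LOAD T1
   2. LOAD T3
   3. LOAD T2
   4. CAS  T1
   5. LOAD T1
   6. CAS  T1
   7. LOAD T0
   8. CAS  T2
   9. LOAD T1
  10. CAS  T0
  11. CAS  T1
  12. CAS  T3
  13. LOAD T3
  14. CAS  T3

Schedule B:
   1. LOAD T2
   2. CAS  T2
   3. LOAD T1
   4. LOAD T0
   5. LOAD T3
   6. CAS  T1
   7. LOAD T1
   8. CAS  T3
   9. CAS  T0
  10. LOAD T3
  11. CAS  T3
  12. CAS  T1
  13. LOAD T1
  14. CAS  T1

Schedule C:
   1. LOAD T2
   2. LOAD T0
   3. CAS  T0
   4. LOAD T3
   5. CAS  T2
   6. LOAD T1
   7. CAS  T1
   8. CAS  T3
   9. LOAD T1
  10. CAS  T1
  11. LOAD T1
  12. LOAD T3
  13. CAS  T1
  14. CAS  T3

Run C:
   1) LOAD T2:  M=2  r_T2=2
   2) LOAD T0:  M=2  r_T0=2
   3) CAS  T0:  M=3  r_T0=2 ✓
   4) LOAD T3:  M=3  r_T3=3
   5) CAS  T2:  M=3  r_T2=2 ✗
   6) LOAD T1:  M=3  r_T1=3
   7) CAS  T1:  M=4  r_T1=3 ✓
   8) CAS  T3:  M=4  r_T3=3 ✗
   9) LOAD T1:  M=4  r_T1=4
  10) CAS  T1:  M=5  r_T1=4 ✓
  11) LOAD T1:  M=5  r_T1=5
  12) LOAD T3:  M=5  r_T3=5
  13) CAS  T1:  M=6  r_T1=5 ✓
  14) CAS  T3:  M=6  r_T3=5 ✗

C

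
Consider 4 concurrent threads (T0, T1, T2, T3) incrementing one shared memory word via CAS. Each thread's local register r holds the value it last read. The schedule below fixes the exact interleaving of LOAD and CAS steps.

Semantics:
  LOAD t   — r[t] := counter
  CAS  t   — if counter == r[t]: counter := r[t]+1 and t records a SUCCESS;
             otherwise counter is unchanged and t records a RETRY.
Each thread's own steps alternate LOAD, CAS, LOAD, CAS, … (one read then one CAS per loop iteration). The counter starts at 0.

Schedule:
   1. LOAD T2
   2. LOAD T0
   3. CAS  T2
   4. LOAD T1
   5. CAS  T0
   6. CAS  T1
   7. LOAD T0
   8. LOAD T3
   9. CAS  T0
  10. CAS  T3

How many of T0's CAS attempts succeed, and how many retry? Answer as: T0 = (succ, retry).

T0 = (1, 1)

[1] T2.load  rd  (counter 0, T2.r 0)
[2] T0.load  rd  (counter 0, T0.r 0)
[3] T2.cas  hit  (counter 1, T2.r 0)
[4] T1.load  rd  (counter 1, T1.r 1)
[5] T0.cas  miss  (counter 1, T0.r 0)
[6] T1.cas  hit  (counter 2, T1.r 1)
[7] T0.load  rd  (counter 2, T0.r 2)
[8] T3.load  rd  (counter 2, T3.r 2)
[9] T0.cas  hit  (counter 3, T0.r 2)
[10] T3.cas  miss  (counter 3, T3.r 2)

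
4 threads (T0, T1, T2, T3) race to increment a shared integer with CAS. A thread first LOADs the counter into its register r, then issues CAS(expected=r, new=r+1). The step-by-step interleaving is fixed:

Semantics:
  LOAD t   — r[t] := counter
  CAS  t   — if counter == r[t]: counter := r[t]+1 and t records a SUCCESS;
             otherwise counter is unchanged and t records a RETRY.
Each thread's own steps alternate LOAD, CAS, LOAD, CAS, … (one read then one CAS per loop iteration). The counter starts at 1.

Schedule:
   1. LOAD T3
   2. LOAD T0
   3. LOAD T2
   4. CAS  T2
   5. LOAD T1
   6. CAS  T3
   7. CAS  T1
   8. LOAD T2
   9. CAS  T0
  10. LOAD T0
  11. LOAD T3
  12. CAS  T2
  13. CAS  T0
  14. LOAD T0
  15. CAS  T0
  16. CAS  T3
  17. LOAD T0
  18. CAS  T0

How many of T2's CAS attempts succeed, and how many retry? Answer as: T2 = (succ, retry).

T3 LOAD — after: cnt=1, r=1 — load
T0 LOAD — after: cnt=1, r=1 — load
T2 LOAD — after: cnt=1, r=1 — load
T2 CAS — after: cnt=2, r=1 — ok
T1 LOAD — after: cnt=2, r=2 — load
T3 CAS — after: cnt=2, r=1 — retry
T1 CAS — after: cnt=3, r=2 — ok
T2 LOAD — after: cnt=3, r=3 — load
T0 CAS — after: cnt=3, r=1 — retry
T0 LOAD — after: cnt=3, r=3 — load
T3 LOAD — after: cnt=3, r=3 — load
T2 CAS — after: cnt=4, r=3 — ok
T0 CAS — after: cnt=4, r=3 — retry
T0 LOAD — after: cnt=4, r=4 — load
T0 CAS — after: cnt=5, r=4 — ok
T3 CAS — after: cnt=5, r=3 — retry
T0 LOAD — after: cnt=5, r=5 — load
T0 CAS — after: cnt=6, r=5 — ok

T2 = (2, 0)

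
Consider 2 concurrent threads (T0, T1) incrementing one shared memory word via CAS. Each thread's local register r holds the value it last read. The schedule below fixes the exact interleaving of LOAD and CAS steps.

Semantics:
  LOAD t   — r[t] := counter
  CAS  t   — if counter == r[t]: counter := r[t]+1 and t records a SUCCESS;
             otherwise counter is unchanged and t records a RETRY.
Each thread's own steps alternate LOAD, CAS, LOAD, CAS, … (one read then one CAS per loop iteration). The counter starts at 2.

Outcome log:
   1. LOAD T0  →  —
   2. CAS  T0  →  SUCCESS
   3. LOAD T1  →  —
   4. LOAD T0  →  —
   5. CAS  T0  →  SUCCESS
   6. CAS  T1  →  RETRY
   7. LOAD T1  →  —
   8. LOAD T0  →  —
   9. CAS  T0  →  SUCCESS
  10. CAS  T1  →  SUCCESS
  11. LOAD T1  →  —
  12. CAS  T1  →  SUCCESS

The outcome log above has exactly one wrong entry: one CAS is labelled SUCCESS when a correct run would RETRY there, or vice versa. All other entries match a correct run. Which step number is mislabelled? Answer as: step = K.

step = 10

Correct run:
1. LOAD T0 → mem=2 r[T0]=2 [LOAD]
2. CAS T0 → mem=3 r[T0]=2 [OK]
3. LOAD T1 → mem=3 r[T1]=3 [LOAD]
4. LOAD T0 → mem=3 r[T0]=3 [LOAD]
5. CAS T0 → mem=4 r[T0]=3 [OK]
6. CAS T1 → mem=4 r[T1]=3 [RETRY]
7. LOAD T1 → mem=4 r[T1]=4 [LOAD]
8. LOAD T0 → mem=4 r[T0]=4 [LOAD]
9. CAS T0 → mem=5 r[T0]=4 [OK]
10. CAS T1 → mem=5 r[T1]=4 [RETRY]
11. LOAD T1 → mem=5 r[T1]=5 [LOAD]
12. CAS T1 → mem=6 r[T1]=5 [OK]
Flip is step 10.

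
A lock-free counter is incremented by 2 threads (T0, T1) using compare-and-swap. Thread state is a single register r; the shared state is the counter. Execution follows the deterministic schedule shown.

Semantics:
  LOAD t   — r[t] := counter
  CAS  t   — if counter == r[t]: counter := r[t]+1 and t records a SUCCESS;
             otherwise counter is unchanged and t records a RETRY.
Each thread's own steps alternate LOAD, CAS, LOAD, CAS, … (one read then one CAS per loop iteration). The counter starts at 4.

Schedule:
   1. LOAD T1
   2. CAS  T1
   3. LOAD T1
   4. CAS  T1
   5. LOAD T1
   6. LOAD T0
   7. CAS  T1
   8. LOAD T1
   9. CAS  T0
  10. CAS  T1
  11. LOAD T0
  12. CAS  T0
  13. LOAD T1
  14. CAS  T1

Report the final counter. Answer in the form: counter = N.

counter = 10

#1 T1 reads 4
#2 T1 CAS(4→5) writes; counter now 5
#3 T1 reads 5
#4 T1 CAS(5→6) writes; counter now 6
#5 T1 reads 6
#6 T0 reads 6
#7 T1 CAS(6→7) writes; counter now 7
#8 T1 reads 7
#9 T0 CAS(6→7) fails; counter now 7
#10 T1 CAS(7→8) writes; counter now 8
#11 T0 reads 8
#12 T0 CAS(8→9) writes; counter now 9
#13 T1 reads 9
#14 T1 CAS(9→10) writes; counter now 10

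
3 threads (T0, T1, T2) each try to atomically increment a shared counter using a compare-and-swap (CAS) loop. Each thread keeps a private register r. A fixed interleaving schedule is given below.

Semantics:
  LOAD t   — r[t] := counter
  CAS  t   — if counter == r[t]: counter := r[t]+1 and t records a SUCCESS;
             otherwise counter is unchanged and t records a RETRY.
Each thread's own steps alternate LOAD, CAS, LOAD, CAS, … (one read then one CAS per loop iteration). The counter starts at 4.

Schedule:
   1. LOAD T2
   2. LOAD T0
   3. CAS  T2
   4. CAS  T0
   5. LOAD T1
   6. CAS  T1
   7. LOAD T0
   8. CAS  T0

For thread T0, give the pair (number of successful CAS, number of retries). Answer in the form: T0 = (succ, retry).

   1) LOAD T2:  M=4  r_T2=4
   2) LOAD T0:  M=4  r_T0=4
   3) CAS  T2:  M=5  r_T2=4 ✓
   4) CAS  T0:  M=5  r_T0=4 ✗
   5) LOAD T1:  M=5  r_T1=5
   6) CAS  T1:  M=6  r_T1=5 ✓
   7) LOAD T0:  M=6  r_T0=6
   8) CAS  T0:  M=7  r_T0=6 ✓

T0 = (1, 1)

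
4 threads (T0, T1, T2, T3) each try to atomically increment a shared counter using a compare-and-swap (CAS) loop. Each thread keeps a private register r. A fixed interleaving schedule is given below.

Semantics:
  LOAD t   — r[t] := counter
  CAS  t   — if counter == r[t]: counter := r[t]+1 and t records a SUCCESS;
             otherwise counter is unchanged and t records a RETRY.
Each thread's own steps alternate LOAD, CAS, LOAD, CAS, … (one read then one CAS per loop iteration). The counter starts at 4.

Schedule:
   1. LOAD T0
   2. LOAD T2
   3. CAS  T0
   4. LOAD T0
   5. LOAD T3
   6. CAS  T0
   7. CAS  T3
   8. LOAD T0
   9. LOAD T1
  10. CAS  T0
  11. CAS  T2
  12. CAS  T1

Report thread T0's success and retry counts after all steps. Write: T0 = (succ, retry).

T0 = (3, 0)

1. LOAD T0 → mem=4 r[T0]=4 [LOAD]
2. LOAD T2 → mem=4 r[T2]=4 [LOAD]
3. CAS T0 → mem=5 r[T0]=4 [OK]
4. LOAD T0 → mem=5 r[T0]=5 [LOAD]
5. LOAD T3 → mem=5 r[T3]=5 [LOAD]
6. CAS T0 → mem=6 r[T0]=5 [OK]
7. CAS T3 → mem=6 r[T3]=5 [RETRY]
8. LOAD T0 → mem=6 r[T0]=6 [LOAD]
9. LOAD T1 → mem=6 r[T1]=6 [LOAD]
10. CAS T0 → mem=7 r[T0]=6 [OK]
11. CAS T2 → mem=7 r[T2]=4 [RETRY]
12. CAS T1 → mem=7 r[T1]=6 [RETRY]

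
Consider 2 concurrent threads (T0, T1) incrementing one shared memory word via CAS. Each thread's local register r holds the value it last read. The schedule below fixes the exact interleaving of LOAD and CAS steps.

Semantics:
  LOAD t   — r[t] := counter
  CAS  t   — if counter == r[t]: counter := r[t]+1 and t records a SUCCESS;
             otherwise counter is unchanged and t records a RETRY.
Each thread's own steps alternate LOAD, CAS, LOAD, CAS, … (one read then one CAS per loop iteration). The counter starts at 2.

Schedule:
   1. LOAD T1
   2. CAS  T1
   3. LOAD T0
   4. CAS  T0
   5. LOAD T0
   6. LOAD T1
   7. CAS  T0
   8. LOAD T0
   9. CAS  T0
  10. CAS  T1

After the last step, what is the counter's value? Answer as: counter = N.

counter = 6

#1 T1 reads 2
#2 T1 CAS(2→3) writes; counter now 3
#3 T0 reads 3
#4 T0 CAS(3→4) writes; counter now 4
#5 T0 reads 4
#6 T1 reads 4
#7 T0 CAS(4→5) writes; counter now 5
#8 T0 reads 5
#9 T0 CAS(5→6) writes; counter now 6
#10 T1 CAS(4→5) fails; counter now 6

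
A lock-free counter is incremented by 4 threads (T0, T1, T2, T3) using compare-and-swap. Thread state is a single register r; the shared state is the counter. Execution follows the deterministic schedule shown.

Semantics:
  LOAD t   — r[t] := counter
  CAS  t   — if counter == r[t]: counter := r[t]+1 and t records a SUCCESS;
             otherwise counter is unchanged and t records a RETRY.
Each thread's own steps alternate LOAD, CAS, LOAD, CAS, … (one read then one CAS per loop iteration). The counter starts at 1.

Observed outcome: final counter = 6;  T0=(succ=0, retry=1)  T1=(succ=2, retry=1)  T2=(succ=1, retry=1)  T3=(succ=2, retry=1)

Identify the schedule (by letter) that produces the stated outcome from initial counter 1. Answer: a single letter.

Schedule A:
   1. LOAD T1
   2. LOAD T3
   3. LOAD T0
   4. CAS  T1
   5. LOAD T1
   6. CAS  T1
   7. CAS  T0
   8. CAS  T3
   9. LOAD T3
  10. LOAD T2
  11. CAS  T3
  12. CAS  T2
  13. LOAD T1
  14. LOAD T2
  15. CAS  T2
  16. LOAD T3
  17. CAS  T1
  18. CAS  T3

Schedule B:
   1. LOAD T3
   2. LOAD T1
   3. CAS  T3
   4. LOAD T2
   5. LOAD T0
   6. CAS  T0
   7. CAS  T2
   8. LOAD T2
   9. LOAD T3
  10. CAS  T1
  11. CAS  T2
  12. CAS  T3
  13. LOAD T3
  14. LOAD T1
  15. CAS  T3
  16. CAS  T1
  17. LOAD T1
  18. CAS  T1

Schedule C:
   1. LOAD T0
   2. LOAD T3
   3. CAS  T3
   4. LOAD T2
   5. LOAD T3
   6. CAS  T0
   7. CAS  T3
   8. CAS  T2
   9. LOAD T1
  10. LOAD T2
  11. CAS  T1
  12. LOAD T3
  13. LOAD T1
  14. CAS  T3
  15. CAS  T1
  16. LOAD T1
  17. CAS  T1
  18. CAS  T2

Tracing schedule A:
1. LOAD T1 → mem=1 r[T1]=1 [LOAD]
2. LOAD T3 → mem=1 r[T3]=1 [LOAD]
3. LOAD T0 → mem=1 r[T0]=1 [LOAD]
4. CAS T1 → mem=2 r[T1]=1 [OK]
5. LOAD T1 → mem=2 r[T1]=2 [LOAD]
6. CAS T1 → mem=3 r[T1]=2 [OK]
7. CAS T0 → mem=3 r[T0]=1 [RETRY]
8. CAS T3 → mem=3 r[T3]=1 [RETRY]
9. LOAD T3 → mem=3 r[T3]=3 [LOAD]
10. LOAD T2 → mem=3 r[T2]=3 [LOAD]
11. CAS T3 → mem=4 r[T3]=3 [OK]
12. CAS T2 → mem=4 r[T2]=3 [RETRY]
13. LOAD T1 → mem=4 r[T1]=4 [LOAD]
14. LOAD T2 → mem=4 r[T2]=4 [LOAD]
15. CAS T2 → mem=5 r[T2]=4 [OK]
16. LOAD T3 → mem=5 r[T3]=5 [LOAD]
17. CAS T1 → mem=5 r[T1]=4 [RETRY]
18. CAS T3 → mem=6 r[T3]=5 [OK]

A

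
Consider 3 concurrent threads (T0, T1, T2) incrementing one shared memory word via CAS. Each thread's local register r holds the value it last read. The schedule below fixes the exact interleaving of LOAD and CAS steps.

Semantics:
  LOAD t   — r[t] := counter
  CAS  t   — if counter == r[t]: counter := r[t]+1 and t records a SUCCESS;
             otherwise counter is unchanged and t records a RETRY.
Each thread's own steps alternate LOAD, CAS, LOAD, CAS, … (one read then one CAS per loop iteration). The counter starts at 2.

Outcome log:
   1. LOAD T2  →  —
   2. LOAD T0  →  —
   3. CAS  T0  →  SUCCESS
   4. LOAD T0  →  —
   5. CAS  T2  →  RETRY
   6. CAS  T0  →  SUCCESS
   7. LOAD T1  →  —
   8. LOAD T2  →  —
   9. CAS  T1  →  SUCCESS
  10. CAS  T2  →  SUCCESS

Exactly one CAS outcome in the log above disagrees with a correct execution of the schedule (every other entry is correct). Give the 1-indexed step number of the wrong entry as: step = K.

step = 10

Re-executing:
step 1: T2 LOAD ⇒ load; ctr=2 reg=2
step 2: T0 LOAD ⇒ load; ctr=2 reg=2
step 3: T0 CAS ⇒ ok; ctr=3 reg=2
step 4: T0 LOAD ⇒ load; ctr=3 reg=3
step 5: T2 CAS ⇒ retry; ctr=3 reg=2
step 6: T0 CAS ⇒ ok; ctr=4 reg=3
step 7: T1 LOAD ⇒ load; ctr=4 reg=4
step 8: T2 LOAD ⇒ load; ctr=4 reg=4
step 9: T1 CAS ⇒ ok; ctr=5 reg=4
step 10: T2 CAS ⇒ retry; ctr=5 reg=4
Log disagrees first at step 10.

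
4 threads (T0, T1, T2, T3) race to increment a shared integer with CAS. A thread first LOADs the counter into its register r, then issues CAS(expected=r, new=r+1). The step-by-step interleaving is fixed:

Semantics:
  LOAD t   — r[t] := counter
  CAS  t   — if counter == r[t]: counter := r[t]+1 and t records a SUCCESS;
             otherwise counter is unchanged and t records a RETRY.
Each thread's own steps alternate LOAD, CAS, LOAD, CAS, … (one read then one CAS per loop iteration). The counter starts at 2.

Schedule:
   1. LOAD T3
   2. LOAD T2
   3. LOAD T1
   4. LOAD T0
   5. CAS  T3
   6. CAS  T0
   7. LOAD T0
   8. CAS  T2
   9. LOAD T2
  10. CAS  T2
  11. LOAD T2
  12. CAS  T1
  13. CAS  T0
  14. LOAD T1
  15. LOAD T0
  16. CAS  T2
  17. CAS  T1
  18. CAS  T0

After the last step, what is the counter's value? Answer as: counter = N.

counter = 5

step 1: T3 LOAD ⇒ load; ctr=2 reg=2
step 2: T2 LOAD ⇒ load; ctr=2 reg=2
step 3: T1 LOAD ⇒ load; ctr=2 reg=2
step 4: T0 LOAD ⇒ load; ctr=2 reg=2
step 5: T3 CAS ⇒ ok; ctr=3 reg=2
step 6: T0 CAS ⇒ retry; ctr=3 reg=2
step 7: T0 LOAD ⇒ load; ctr=3 reg=3
step 8: T2 CAS ⇒ retry; ctr=3 reg=2
step 9: T2 LOAD ⇒ load; ctr=3 reg=3
step 10: T2 CAS ⇒ ok; ctr=4 reg=3
step 11: T2 LOAD ⇒ load; ctr=4 reg=4
step 12: T1 CAS ⇒ retry; ctr=4 reg=2
step 13: T0 CAS ⇒ retry; ctr=4 reg=3
step 14: T1 LOAD ⇒ load; ctr=4 reg=4
step 15: T0 LOAD ⇒ load; ctr=4 reg=4
step 16: T2 CAS ⇒ ok; ctr=5 reg=4
step 17: T1 CAS ⇒ retry; ctr=5 reg=4
step 18: T0 CAS ⇒ retry; ctr=5 reg=4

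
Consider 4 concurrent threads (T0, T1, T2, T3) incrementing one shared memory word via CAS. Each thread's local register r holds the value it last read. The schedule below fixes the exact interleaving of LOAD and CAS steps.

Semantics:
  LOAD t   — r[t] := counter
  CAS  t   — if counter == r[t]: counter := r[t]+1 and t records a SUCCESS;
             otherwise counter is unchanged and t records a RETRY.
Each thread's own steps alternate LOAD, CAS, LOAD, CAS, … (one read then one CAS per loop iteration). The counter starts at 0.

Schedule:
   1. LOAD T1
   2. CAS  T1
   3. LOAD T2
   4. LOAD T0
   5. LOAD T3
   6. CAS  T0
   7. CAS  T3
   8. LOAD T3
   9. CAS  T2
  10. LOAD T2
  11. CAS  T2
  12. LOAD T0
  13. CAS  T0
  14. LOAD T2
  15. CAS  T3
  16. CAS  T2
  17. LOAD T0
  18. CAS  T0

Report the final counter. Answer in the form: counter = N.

counter = 6

#1 T1 reads 0
#2 T1 CAS(0→1) writes; counter now 1
#3 T2 reads 1
#4 T0 reads 1
#5 T3 reads 1
#6 T0 CAS(1→2) writes; counter now 2
#7 T3 CAS(1→2) fails; counter now 2
#8 T3 reads 2
#9 T2 CAS(1→2) fails; counter now 2
#10 T2 reads 2
#11 T2 CAS(2→3) writes; counter now 3
#12 T0 reads 3
#13 T0 CAS(3→4) writes; counter now 4
#14 T2 reads 4
#15 T3 CAS(2→3) fails; counter now 4
#16 T2 CAS(4→5) writes; counter now 5
#17 T0 reads 5
#18 T0 CAS(5→6) writes; counter now 6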